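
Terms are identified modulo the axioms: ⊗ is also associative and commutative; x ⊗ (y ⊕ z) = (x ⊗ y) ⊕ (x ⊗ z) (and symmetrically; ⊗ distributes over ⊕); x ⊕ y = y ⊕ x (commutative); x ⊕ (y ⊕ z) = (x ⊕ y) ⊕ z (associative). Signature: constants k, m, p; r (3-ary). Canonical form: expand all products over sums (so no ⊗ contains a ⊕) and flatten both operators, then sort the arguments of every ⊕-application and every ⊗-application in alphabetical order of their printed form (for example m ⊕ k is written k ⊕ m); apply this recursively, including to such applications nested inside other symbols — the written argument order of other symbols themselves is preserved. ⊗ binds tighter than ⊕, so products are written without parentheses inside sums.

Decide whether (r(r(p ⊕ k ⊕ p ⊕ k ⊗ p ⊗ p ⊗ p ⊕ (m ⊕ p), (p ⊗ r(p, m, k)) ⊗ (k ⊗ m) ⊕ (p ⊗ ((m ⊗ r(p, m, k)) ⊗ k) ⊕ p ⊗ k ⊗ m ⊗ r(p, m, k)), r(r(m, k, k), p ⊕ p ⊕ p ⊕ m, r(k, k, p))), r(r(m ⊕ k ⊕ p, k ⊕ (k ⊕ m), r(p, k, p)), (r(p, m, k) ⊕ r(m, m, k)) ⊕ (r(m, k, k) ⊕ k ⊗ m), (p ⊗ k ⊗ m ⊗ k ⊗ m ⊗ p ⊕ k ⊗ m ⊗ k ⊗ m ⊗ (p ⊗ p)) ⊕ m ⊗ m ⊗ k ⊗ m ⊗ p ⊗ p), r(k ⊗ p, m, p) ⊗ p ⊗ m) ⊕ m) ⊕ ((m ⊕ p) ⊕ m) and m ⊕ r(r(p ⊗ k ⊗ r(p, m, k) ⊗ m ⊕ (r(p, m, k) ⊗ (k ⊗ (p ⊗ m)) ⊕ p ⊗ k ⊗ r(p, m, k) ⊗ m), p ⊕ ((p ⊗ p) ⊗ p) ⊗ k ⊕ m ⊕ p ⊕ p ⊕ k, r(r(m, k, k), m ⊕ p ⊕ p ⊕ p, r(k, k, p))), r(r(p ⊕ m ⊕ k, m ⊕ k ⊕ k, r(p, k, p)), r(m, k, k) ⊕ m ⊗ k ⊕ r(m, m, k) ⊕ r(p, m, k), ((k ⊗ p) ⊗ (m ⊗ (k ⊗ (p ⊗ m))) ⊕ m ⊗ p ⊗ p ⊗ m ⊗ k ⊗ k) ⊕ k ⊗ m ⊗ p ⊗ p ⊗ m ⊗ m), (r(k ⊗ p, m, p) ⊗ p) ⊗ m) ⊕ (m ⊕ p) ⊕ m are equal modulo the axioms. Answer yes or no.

Left:  (r(r(p ⊕ k ⊕ p ⊕ k ⊗ p ⊗ p ⊗ p ⊕ (m ⊕ p), (p ⊗ r(p, m, k)) ⊗ (k ⊗ m) ⊕ (p ⊗ ((m ⊗ r(p, m, k)) ⊗ k) ⊕ p ⊗ k ⊗ m ⊗ r(p, m, k)), r(r(m, k, k), p ⊕ p ⊕ p ⊕ m, r(k, k, p))), r(r(m ⊕ k ⊕ p, k ⊕ (k ⊕ m), r(p, k, p)), (r(p, m, k) ⊕ r(m, m, k)) ⊕ (r(m, k, k) ⊕ k ⊗ m), (p ⊗ k ⊗ m ⊗ k ⊗ m ⊗ p ⊕ k ⊗ m ⊗ k ⊗ m ⊗ (p ⊗ p)) ⊕ m ⊗ m ⊗ k ⊗ m ⊗ p ⊗ p), r(k ⊗ p, m, p) ⊗ p ⊗ m) ⊕ m) ⊕ ((m ⊕ p) ⊕ m)
  Flatten:  r(r(k ⊕ k ⊗ p ⊗ p ⊗ p ⊕ m ⊕ p ⊕ p ⊕ p, k ⊗ m ⊗ p ⊗ r(p, m, k) ⊕ k ⊗ m ⊗ p ⊗ r(p, m, k) ⊕ k ⊗ m ⊗ p ⊗ r(p, m, k), r(r(m, k, k), m ⊕ p ⊕ p ⊕ p, r(k, k, p))), r(r(k ⊕ m ⊕ p, k ⊕ k ⊕ m, r(p, k, p)), k ⊗ m ⊕ r(m, k, k) ⊕ r(m, m, k) ⊕ r(p, m, k), k ⊗ k ⊗ m ⊗ m ⊗ p ⊗ p ⊕ k ⊗ k ⊗ m ⊗ m ⊗ p ⊗ p ⊕ k ⊗ m ⊗ m ⊗ m ⊗ p ⊗ p), m ⊗ p ⊗ r(k ⊗ p, m, p)) ⊕ m ⊕ m ⊕ p ⊕ m
  Sort:  m ⊕ m ⊕ m ⊕ p ⊕ r(r(k ⊕ k ⊗ p ⊗ p ⊗ p ⊕ m ⊕ p ⊕ p ⊕ p, k ⊗ m ⊗ p ⊗ r(p, m, k) ⊕ k ⊗ m ⊗ p ⊗ r(p, m, k) ⊕ k ⊗ m ⊗ p ⊗ r(p, m, k), r(r(m, k, k), m ⊕ p ⊕ p ⊕ p, r(k, k, p))), r(r(k ⊕ m ⊕ p, k ⊕ k ⊕ m, r(p, k, p)), k ⊗ m ⊕ r(m, k, k) ⊕ r(m, m, k) ⊕ r(p, m, k), k ⊗ k ⊗ m ⊗ m ⊗ p ⊗ p ⊕ k ⊗ k ⊗ m ⊗ m ⊗ p ⊗ p ⊕ k ⊗ m ⊗ m ⊗ m ⊗ p ⊗ p), m ⊗ p ⊗ r(k ⊗ p, m, p))
Right:  m ⊕ r(r(p ⊗ k ⊗ r(p, m, k) ⊗ m ⊕ (r(p, m, k) ⊗ (k ⊗ (p ⊗ m)) ⊕ p ⊗ k ⊗ r(p, m, k) ⊗ m), p ⊕ ((p ⊗ p) ⊗ p) ⊗ k ⊕ m ⊕ p ⊕ p ⊕ k, r(r(m, k, k), m ⊕ p ⊕ p ⊕ p, r(k, k, p))), r(r(p ⊕ m ⊕ k, m ⊕ k ⊕ k, r(p, k, p)), r(m, k, k) ⊕ m ⊗ k ⊕ r(m, m, k) ⊕ r(p, m, k), ((k ⊗ p) ⊗ (m ⊗ (k ⊗ (p ⊗ m))) ⊕ m ⊗ p ⊗ p ⊗ m ⊗ k ⊗ k) ⊕ k ⊗ m ⊗ p ⊗ p ⊗ m ⊗ m), (r(k ⊗ p, m, p) ⊗ p) ⊗ m) ⊕ (m ⊕ p) ⊕ m
  Merge nested applications:  m ⊕ r(r(k ⊗ m ⊗ p ⊗ r(p, m, k) ⊕ k ⊗ m ⊗ p ⊗ r(p, m, k) ⊕ k ⊗ m ⊗ p ⊗ r(p, m, k), k ⊕ k ⊗ p ⊗ p ⊗ p ⊕ m ⊕ p ⊕ p ⊕ p, r(r(m, k, k), m ⊕ p ⊕ p ⊕ p, r(k, k, p))), r(r(k ⊕ m ⊕ p, k ⊕ k ⊕ m, r(p, k, p)), k ⊗ m ⊕ r(m, k, k) ⊕ r(m, m, k) ⊕ r(p, m, k), k ⊗ k ⊗ m ⊗ m ⊗ p ⊗ p ⊕ k ⊗ k ⊗ m ⊗ m ⊗ p ⊗ p ⊕ k ⊗ m ⊗ m ⊗ m ⊗ p ⊗ p), m ⊗ p ⊗ r(k ⊗ p, m, p)) ⊕ m ⊕ p ⊕ m
  Sort arguments:  m ⊕ m ⊕ m ⊕ p ⊕ r(r(k ⊗ m ⊗ p ⊗ r(p, m, k) ⊕ k ⊗ m ⊗ p ⊗ r(p, m, k) ⊕ k ⊗ m ⊗ p ⊗ r(p, m, k), k ⊕ k ⊗ p ⊗ p ⊗ p ⊕ m ⊕ p ⊕ p ⊕ p, r(r(m, k, k), m ⊕ p ⊕ p ⊕ p, r(k, k, p))), r(r(k ⊕ m ⊕ p, k ⊕ k ⊕ m, r(p, k, p)), k ⊗ m ⊕ r(m, k, k) ⊕ r(m, m, k) ⊕ r(p, m, k), k ⊗ k ⊗ m ⊗ m ⊗ p ⊗ p ⊕ k ⊗ k ⊗ m ⊗ m ⊗ p ⊗ p ⊕ k ⊗ m ⊗ m ⊗ m ⊗ p ⊗ p), m ⊗ p ⊗ r(k ⊗ p, m, p))

Answer: no — m ⊕ m ⊕ m ⊕ p ⊕ r(r(k ⊕ k ⊗ p ⊗ p ⊗ p ⊕ m ⊕ p ⊕ p ⊕ p, k ⊗ m ⊗ p ⊗ r(p, m, k) ⊕ k ⊗ m ⊗ p ⊗ r(p, m, k) ⊕ k ⊗ m ⊗ p ⊗ r(p, m, k), r(r(m, k, k), m ⊕ p ⊕ p ⊕ p, r(k, k, p))), r(r(k ⊕ m ⊕ p, k ⊕ k ⊕ m, r(p, k, p)), k ⊗ m ⊕ r(m, k, k) ⊕ r(m, m, k) ⊕ r(p, m, k), k ⊗ k ⊗ m ⊗ m ⊗ p ⊗ p ⊕ k ⊗ k ⊗ m ⊗ m ⊗ p ⊗ p ⊕ k ⊗ m ⊗ m ⊗ m ⊗ p ⊗ p), m ⊗ p ⊗ r(k ⊗ p, m, p)) vs m ⊕ m ⊕ m ⊕ p ⊕ r(r(k ⊗ m ⊗ p ⊗ r(p, m, k) ⊕ k ⊗ m ⊗ p ⊗ r(p, m, k) ⊕ k ⊗ m ⊗ p ⊗ r(p, m, k), k ⊕ k ⊗ p ⊗ p ⊗ p ⊕ m ⊕ p ⊕ p ⊕ p, r(r(m, k, k), m ⊕ p ⊕ p ⊕ p, r(k, k, p))), r(r(k ⊕ m ⊕ p, k ⊕ k ⊕ m, r(p, k, p)), k ⊗ m ⊕ r(m, k, k) ⊕ r(m, m, k) ⊕ r(p, m, k), k ⊗ k ⊗ m ⊗ m ⊗ p ⊗ p ⊕ k ⊗ k ⊗ m ⊗ m ⊗ p ⊗ p ⊕ k ⊗ m ⊗ m ⊗ m ⊗ p ⊗ p), m ⊗ p ⊗ r(k ⊗ p, m, p))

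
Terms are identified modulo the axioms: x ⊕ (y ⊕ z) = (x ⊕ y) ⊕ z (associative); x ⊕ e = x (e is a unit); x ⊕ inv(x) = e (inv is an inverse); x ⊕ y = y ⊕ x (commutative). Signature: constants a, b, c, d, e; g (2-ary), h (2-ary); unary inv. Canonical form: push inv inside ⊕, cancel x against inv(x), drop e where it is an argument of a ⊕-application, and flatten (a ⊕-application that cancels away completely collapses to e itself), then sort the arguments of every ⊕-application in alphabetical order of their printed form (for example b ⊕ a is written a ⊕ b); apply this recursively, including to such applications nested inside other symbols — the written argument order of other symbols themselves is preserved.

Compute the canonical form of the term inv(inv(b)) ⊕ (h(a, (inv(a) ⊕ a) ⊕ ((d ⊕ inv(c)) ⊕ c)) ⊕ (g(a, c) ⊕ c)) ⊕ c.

Push inv inside:  distribute inv over ⊕ and collapse double inv
Collect terms:  b ⊕ h(a, d) ⊕ g(a, c) ⊕ c ⊕ c
Sort:  b ⊕ c ⊕ c ⊕ g(a, c) ⊕ h(a, d)

Answer: b ⊕ c ⊕ c ⊕ g(a, c) ⊕ h(a, d)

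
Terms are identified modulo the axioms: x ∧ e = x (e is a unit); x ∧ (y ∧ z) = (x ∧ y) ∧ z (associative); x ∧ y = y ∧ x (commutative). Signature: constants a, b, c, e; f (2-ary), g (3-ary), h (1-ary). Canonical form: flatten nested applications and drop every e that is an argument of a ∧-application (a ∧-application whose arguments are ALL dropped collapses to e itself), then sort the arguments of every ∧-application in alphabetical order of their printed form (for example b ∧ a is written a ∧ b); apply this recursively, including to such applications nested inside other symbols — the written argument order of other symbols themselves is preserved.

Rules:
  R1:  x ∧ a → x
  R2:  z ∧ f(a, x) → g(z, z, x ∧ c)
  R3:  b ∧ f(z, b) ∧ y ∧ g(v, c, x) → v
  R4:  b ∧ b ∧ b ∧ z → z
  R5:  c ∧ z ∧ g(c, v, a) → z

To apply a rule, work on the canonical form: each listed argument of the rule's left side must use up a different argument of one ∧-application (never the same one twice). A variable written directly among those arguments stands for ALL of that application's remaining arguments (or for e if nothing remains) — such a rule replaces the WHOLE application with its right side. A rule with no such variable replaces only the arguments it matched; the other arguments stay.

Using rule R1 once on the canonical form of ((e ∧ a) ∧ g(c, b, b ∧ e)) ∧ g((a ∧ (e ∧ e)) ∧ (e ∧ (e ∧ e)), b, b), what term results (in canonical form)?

Answer: g(a, b, b) ∧ g(c, b, b)

Derivation:
Canonical form:  a ∧ g(a, b, b) ∧ g(c, b, b)
R1 matches:  uses a;  x := g(a, b, b) ∧ g(c, b, b)
The variable takes the whole remainder — replace the entire application.
New term:  g(a, b, b) ∧ g(c, b, b)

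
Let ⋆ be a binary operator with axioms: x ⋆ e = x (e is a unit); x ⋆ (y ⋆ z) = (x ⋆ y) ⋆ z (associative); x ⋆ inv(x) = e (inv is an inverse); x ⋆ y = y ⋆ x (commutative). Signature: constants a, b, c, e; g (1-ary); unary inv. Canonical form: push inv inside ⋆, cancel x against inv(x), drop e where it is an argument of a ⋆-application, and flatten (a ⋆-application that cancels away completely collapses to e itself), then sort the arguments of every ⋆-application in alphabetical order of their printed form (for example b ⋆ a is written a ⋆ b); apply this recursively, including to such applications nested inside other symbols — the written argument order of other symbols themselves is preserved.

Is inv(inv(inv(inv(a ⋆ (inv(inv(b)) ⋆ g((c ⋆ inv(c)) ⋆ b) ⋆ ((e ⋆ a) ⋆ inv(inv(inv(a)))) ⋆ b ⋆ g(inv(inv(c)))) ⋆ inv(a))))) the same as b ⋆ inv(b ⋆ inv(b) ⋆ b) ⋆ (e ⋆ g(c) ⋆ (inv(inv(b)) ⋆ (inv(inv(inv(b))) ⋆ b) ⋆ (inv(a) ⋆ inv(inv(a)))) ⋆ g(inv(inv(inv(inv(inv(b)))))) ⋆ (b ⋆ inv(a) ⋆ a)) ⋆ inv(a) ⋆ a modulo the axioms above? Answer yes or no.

Left:  inv(inv(inv(inv(a ⋆ (inv(inv(b)) ⋆ g((c ⋆ inv(c)) ⋆ b) ⋆ ((e ⋆ a) ⋆ inv(inv(inv(a)))) ⋆ b ⋆ g(inv(inv(c)))) ⋆ inv(a)))))
  Push inv inside:  distribute inv over ⋆ and collapse double inv
  Inverses cancel:  a cancels
  Combine occurrences:  b ⋆ b ⋆ g(b) ⋆ g(c)
Right:  b ⋆ inv(b ⋆ inv(b) ⋆ b) ⋆ (e ⋆ g(c) ⋆ (inv(inv(b)) ⋆ (inv(inv(inv(b))) ⋆ b) ⋆ (inv(a) ⋆ inv(inv(a)))) ⋆ g(inv(inv(inv(inv(inv(b)))))) ⋆ (b ⋆ inv(a) ⋆ a)) ⋆ inv(a) ⋆ a
  Push inv inside:  distribute inv over ⋆ and collapse double inv
  Inverses cancel:  a cancels
  Collect terms:  b ⋆ b ⋆ g(c) ⋆ g(inv(b))

Answer: no — b ⋆ b ⋆ g(b) ⋆ g(c) vs b ⋆ b ⋆ g(c) ⋆ g(inv(b))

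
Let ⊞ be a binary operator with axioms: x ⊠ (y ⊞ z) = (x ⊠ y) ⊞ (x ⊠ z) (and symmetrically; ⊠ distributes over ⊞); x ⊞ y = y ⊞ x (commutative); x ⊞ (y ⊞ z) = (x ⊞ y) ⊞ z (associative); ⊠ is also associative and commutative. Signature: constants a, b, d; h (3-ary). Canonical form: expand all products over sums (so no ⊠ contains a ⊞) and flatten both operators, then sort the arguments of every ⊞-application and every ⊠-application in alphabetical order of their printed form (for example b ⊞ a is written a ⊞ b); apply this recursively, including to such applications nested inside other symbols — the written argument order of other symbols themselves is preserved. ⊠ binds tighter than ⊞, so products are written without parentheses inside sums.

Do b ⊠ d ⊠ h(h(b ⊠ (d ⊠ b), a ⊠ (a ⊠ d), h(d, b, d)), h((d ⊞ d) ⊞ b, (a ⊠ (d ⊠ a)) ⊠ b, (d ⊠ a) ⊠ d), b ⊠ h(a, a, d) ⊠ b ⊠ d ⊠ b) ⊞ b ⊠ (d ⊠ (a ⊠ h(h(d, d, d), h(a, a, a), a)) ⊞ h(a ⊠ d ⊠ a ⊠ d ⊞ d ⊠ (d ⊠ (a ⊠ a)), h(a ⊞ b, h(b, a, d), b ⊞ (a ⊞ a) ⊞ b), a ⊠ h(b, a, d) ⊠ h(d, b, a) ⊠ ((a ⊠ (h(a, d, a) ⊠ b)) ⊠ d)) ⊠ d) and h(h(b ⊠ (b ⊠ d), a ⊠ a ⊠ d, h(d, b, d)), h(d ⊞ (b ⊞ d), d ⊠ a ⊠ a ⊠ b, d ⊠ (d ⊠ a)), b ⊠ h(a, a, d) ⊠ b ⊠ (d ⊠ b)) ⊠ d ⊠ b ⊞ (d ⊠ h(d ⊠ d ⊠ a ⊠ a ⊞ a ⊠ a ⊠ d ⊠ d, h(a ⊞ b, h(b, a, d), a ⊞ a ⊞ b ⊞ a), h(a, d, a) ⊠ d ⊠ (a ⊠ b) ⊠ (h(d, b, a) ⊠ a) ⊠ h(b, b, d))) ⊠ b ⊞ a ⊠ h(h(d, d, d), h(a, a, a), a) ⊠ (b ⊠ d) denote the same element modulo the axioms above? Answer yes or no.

Answer: no — a ⊠ b ⊠ d ⊠ h(h(d, d, d), h(a, a, a), a) ⊞ b ⊠ d ⊠ h(a ⊠ a ⊠ d ⊠ d ⊞ a ⊠ a ⊠ d ⊠ d, h(a ⊞ b, h(b, a, d), a ⊞ a ⊞ b ⊞ b), a ⊠ a ⊠ b ⊠ d ⊠ h(a, d, a) ⊠ h(b, a, d) ⊠ h(d, b, a)) ⊞ b ⊠ d ⊠ h(h(b ⊠ b ⊠ d, a ⊠ a ⊠ d, h(d, b, d)), h(b ⊞ d ⊞ d, a ⊠ a ⊠ b ⊠ d, a ⊠ d ⊠ d), b ⊠ b ⊠ b ⊠ d ⊠ h(a, a, d)) vs a ⊠ b ⊠ d ⊠ h(h(d, d, d), h(a, a, a), a) ⊞ b ⊠ d ⊠ h(a ⊠ a ⊠ d ⊠ d ⊞ a ⊠ a ⊠ d ⊠ d, h(a ⊞ b, h(b, a, d), a ⊞ a ⊞ a ⊞ b), a ⊠ a ⊠ b ⊠ d ⊠ h(a, d, a) ⊠ h(b, b, d) ⊠ h(d, b, a)) ⊞ b ⊠ d ⊠ h(h(b ⊠ b ⊠ d, a ⊠ a ⊠ d, h(d, b, d)), h(b ⊞ d ⊞ d, a ⊠ a ⊠ b ⊠ d, a ⊠ d ⊠ d), b ⊠ b ⊠ b ⊠ d ⊠ h(a, a, d))

Derivation:
Left:  b ⊠ d ⊠ h(h(b ⊠ (d ⊠ b), a ⊠ (a ⊠ d), h(d, b, d)), h((d ⊞ d) ⊞ b, (a ⊠ (d ⊠ a)) ⊠ b, (d ⊠ a) ⊠ d), b ⊠ h(a, a, d) ⊠ b ⊠ d ⊠ b) ⊞ b ⊠ (d ⊠ (a ⊠ h(h(d, d, d), h(a, a, a), a)) ⊞ h(a ⊠ d ⊠ a ⊠ d ⊞ d ⊠ (d ⊠ (a ⊠ a)), h(a ⊞ b, h(b, a, d), b ⊞ (a ⊞ a) ⊞ b), a ⊠ h(b, a, d) ⊠ h(d, b, a) ⊠ ((a ⊠ (h(a, d, a) ⊠ b)) ⊠ d)) ⊠ d)
  Expand products over sums:  b ⊠ d ⊠ h(h(b ⊠ b ⊠ d, a ⊠ a ⊠ d, h(d, b, d)), h(b ⊞ d ⊞ d, a ⊠ a ⊠ b ⊠ d, a ⊠ d ⊠ d), b ⊠ b ⊠ b ⊠ d ⊠ h(a, a, d)) ⊞ a ⊠ b ⊠ d ⊠ h(h(d, d, d), h(a, a, a), a) ⊞ b ⊠ d ⊠ h(a ⊠ a ⊠ d ⊠ d ⊞ a ⊠ a ⊠ d ⊠ d, h(a ⊞ b, h(b, a, d), a ⊞ a ⊞ b ⊞ b), a ⊠ a ⊠ b ⊠ d ⊠ h(a, d, a) ⊠ h(b, a, d) ⊠ h(d, b, a))
  Sort:  a ⊠ b ⊠ d ⊠ h(h(d, d, d), h(a, a, a), a) ⊞ b ⊠ d ⊠ h(a ⊠ a ⊠ d ⊠ d ⊞ a ⊠ a ⊠ d ⊠ d, h(a ⊞ b, h(b, a, d), a ⊞ a ⊞ b ⊞ b), a ⊠ a ⊠ b ⊠ d ⊠ h(a, d, a) ⊠ h(b, a, d) ⊠ h(d, b, a)) ⊞ b ⊠ d ⊠ h(h(b ⊠ b ⊠ d, a ⊠ a ⊠ d, h(d, b, d)), h(b ⊞ d ⊞ d, a ⊠ a ⊠ b ⊠ d, a ⊠ d ⊠ d), b ⊠ b ⊠ b ⊠ d ⊠ h(a, a, d))
Right:  h(h(b ⊠ (b ⊠ d), a ⊠ a ⊠ d, h(d, b, d)), h(d ⊞ (b ⊞ d), d ⊠ a ⊠ a ⊠ b, d ⊠ (d ⊠ a)), b ⊠ h(a, a, d) ⊠ b ⊠ (d ⊠ b)) ⊠ d ⊠ b ⊞ (d ⊠ h(d ⊠ d ⊠ a ⊠ a ⊞ a ⊠ a ⊠ d ⊠ d, h(a ⊞ b, h(b, a, d), a ⊞ a ⊞ b ⊞ a), h(a, d, a) ⊠ d ⊠ (a ⊠ b) ⊠ (h(d, b, a) ⊠ a) ⊠ h(b, b, d))) ⊠ b ⊞ a ⊠ h(h(d, d, d), h(a, a, a), a) ⊠ (b ⊠ d)
  Flatten:  b ⊠ d ⊠ h(h(b ⊠ b ⊠ d, a ⊠ a ⊠ d, h(d, b, d)), h(b ⊞ d ⊞ d, a ⊠ a ⊠ b ⊠ d, a ⊠ d ⊠ d), b ⊠ b ⊠ b ⊠ d ⊠ h(a, a, d)) ⊞ b ⊠ d ⊠ h(a ⊠ a ⊠ d ⊠ d ⊞ a ⊠ a ⊠ d ⊠ d, h(a ⊞ b, h(b, a, d), a ⊞ a ⊞ a ⊞ b), a ⊠ a ⊠ b ⊠ d ⊠ h(a, d, a) ⊠ h(b, b, d) ⊠ h(d, b, a)) ⊞ a ⊠ b ⊠ d ⊠ h(h(d, d, d), h(a, a, a), a)
  Sort:  a ⊠ b ⊠ d ⊠ h(h(d, d, d), h(a, a, a), a) ⊞ b ⊠ d ⊠ h(a ⊠ a ⊠ d ⊠ d ⊞ a ⊠ a ⊠ d ⊠ d, h(a ⊞ b, h(b, a, d), a ⊞ a ⊞ a ⊞ b), a ⊠ a ⊠ b ⊠ d ⊠ h(a, d, a) ⊠ h(b, b, d) ⊠ h(d, b, a)) ⊞ b ⊠ d ⊠ h(h(b ⊠ b ⊠ d, a ⊠ a ⊠ d, h(d, b, d)), h(b ⊞ d ⊞ d, a ⊠ a ⊠ b ⊠ d, a ⊠ d ⊠ d), b ⊠ b ⊠ b ⊠ d ⊠ h(a, a, d))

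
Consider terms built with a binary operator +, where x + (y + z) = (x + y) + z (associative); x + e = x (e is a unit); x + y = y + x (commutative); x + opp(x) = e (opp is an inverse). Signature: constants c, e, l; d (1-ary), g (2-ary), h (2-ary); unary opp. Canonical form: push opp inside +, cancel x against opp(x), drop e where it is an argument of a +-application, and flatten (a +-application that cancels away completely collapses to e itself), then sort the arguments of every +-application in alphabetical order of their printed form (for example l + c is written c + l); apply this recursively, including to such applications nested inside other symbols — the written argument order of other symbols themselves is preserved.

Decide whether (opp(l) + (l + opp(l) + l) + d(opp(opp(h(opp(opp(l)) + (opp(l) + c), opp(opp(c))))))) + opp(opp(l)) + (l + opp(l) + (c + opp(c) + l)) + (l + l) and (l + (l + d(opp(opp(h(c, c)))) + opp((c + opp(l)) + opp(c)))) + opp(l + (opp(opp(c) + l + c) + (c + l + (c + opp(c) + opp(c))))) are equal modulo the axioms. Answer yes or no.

Answer: no — d(h(c, c)) + l + l + l + l vs d(h(c, c)) + l + l

Derivation:
Left:  (opp(l) + (l + opp(l) + l) + d(opp(opp(h(opp(opp(l)) + (opp(l) + c), opp(opp(c))))))) + opp(opp(l)) + (l + opp(l) + (c + opp(c) + l)) + (l + l)
  Push opp inside:  distribute opp over + and collapse double opp
  Cancel:  c cancels
  Collect terms:  l + l + l + l + d(h(c, c))
  Sort arguments:  d(h(c, c)) + l + l + l + l
Right:  (l + (l + d(opp(opp(h(c, c)))) + opp((c + opp(l)) + opp(c)))) + opp(l + (opp(opp(c) + l + c) + (c + l + (c + opp(c) + opp(c)))))
  Push opp inside:  distribute opp over + and collapse double opp
  Cancel inverse pairs:  c cancels
  Collect:  l + l + d(h(c, c))
  Sort arguments:  d(h(c, c)) + l + l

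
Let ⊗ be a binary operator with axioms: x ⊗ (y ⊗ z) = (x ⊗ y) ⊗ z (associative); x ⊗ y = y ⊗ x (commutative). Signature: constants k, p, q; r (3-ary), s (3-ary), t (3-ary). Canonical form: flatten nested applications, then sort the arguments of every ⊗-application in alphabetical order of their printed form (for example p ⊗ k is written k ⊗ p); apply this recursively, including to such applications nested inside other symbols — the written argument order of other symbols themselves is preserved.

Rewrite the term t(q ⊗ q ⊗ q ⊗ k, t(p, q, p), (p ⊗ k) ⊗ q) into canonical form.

Focus inside:  (p ⊗ k) ⊗ q
Flatten:  p ⊗ k ⊗ q
Sort:  k ⊗ p ⊗ q
Reassemble:  t(k ⊗ q ⊗ q ⊗ q, t(p, q, p), k ⊗ p ⊗ q)

Answer: t(k ⊗ q ⊗ q ⊗ q, t(p, q, p), k ⊗ p ⊗ q)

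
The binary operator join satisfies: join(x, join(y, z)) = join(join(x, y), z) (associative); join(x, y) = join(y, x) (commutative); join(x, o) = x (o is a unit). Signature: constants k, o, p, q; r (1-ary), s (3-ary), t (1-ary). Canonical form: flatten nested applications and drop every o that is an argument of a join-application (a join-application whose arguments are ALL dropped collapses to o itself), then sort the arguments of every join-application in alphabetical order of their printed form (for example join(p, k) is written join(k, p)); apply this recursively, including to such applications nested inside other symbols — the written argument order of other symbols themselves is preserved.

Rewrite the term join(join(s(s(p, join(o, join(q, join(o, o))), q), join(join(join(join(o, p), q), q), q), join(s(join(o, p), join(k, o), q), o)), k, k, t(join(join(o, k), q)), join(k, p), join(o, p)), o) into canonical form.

Flatten:  join(s(s(p, join(o, join(q, join(o, o))), q), join(join(join(join(o, p), q), q), q), join(s(join(o, p), join(k, o), q), o)), k, k, t(join(join(o, k), q)), k, p, o, p, o)
Inside:  s(s(p, join(o, join(q, join(o, o))), q), join(join(join(join(o, p), q), q), q), join(s(join(o, p), join(k, o), q), o))  →  s(s(p, q, q), join(p, q, q, q), s(p, k, q))
Canonicalize subterm:  t(join(join(o, k), q))  →  t(join(k, q))
Units out:  drop o (×2)
Sort arguments:  join(k, k, k, p, p, s(s(p, q, q), join(p, q, q, q), s(p, k, q)), t(join(k, q)))

Answer: join(k, k, k, p, p, s(s(p, q, q), join(p, q, q, q), s(p, k, q)), t(join(k, q)))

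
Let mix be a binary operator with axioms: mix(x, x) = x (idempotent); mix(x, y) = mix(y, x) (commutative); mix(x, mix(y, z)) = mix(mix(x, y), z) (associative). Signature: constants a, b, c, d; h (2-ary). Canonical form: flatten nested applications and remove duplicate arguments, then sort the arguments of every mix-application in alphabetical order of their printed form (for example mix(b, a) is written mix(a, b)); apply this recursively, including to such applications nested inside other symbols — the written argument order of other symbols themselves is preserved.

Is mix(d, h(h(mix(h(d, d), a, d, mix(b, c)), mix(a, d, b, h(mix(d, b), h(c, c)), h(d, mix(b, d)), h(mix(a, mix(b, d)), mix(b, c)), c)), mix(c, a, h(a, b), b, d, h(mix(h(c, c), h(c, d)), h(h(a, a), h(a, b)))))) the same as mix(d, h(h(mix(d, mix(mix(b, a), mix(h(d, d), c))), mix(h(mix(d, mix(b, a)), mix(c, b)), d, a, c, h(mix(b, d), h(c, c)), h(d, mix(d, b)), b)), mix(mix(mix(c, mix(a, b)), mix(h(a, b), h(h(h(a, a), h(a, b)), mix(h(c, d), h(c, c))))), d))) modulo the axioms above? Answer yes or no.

Answer: no — mix(d, h(h(mix(a, b, c, d, h(d, d)), mix(a, b, c, d, h(d, mix(b, d)), h(mix(a, b, d), mix(b, c)), h(mix(b, d), h(c, c)))), mix(a, b, c, d, h(a, b), h(mix(h(c, c), h(c, d)), h(h(a, a), h(a, b)))))) vs mix(d, h(h(mix(a, b, c, d, h(d, d)), mix(a, b, c, d, h(d, mix(b, d)), h(mix(a, b, d), mix(b, c)), h(mix(b, d), h(c, c)))), mix(a, b, c, d, h(a, b), h(h(h(a, a), h(a, b)), mix(h(c, c), h(c, d))))))

Derivation:
Left:  mix(d, h(h(mix(h(d, d), a, d, mix(b, c)), mix(a, d, b, h(mix(d, b), h(c, c)), h(d, mix(b, d)), h(mix(a, mix(b, d)), mix(b, c)), c)), mix(c, a, h(a, b), b, d, h(mix(h(c, c), h(c, d)), h(h(a, a), h(a, b))))))
  Inside:  h(h(mix(h(d, d), a, d, mix(b, c)), mix(a, d, b, h(mix(d, b), h(c, c)), h(d, mix(b, d)), h(mix(a, mix(b, d)), mix(b, c)), c)), mix(c, a, h(a, b), b, d, h(mix(h(c, c), h(c, d)), h(h(a, a), h(a, b)))))  →  h(h(mix(a, b, c, d, h(d, d)), mix(a, b, c, d, h(d, mix(b, d)), h(mix(a, b, d), mix(b, c)), h(mix(b, d), h(c, c)))), mix(a, b, c, d, h(a, b), h(mix(h(c, c), h(c, d)), h(h(a, a), h(a, b)))))
  Order the arguments:  mix(d, h(h(mix(a, b, c, d, h(d, d)), mix(a, b, c, d, h(d, mix(b, d)), h(mix(a, b, d), mix(b, c)), h(mix(b, d), h(c, c)))), mix(a, b, c, d, h(a, b), h(mix(h(c, c), h(c, d)), h(h(a, a), h(a, b))))))
Right:  mix(d, h(h(mix(d, mix(mix(b, a), mix(h(d, d), c))), mix(h(mix(d, mix(b, a)), mix(c, b)), d, a, c, h(mix(b, d), h(c, c)), h(d, mix(d, b)), b)), mix(mix(mix(c, mix(a, b)), mix(h(a, b), h(h(h(a, a), h(a, b)), mix(h(c, d), h(c, c))))), d)))
  Inside:  h(h(mix(d, mix(mix(b, a), mix(h(d, d), c))), mix(h(mix(d, mix(b, a)), mix(c, b)), d, a, c, h(mix(b, d), h(c, c)), h(d, mix(d, b)), b)), mix(mix(mix(c, mix(a, b)), mix(h(a, b), h(h(h(a, a), h(a, b)), mix(h(c, d), h(c, c))))), d))  →  h(h(mix(a, b, c, d, h(d, d)), mix(a, b, c, d, h(d, mix(b, d)), h(mix(a, b, d), mix(b, c)), h(mix(b, d), h(c, c)))), mix(a, b, c, d, h(a, b), h(h(h(a, a), h(a, b)), mix(h(c, c), h(c, d)))))
  Order the arguments:  mix(d, h(h(mix(a, b, c, d, h(d, d)), mix(a, b, c, d, h(d, mix(b, d)), h(mix(a, b, d), mix(b, c)), h(mix(b, d), h(c, c)))), mix(a, b, c, d, h(a, b), h(h(h(a, a), h(a, b)), mix(h(c, c), h(c, d))))))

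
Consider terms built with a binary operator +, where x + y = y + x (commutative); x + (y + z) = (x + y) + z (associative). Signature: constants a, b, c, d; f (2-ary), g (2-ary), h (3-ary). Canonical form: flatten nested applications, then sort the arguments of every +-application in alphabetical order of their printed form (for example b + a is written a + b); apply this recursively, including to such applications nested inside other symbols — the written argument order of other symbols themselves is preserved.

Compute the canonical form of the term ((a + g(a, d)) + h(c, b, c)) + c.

Answer: a + c + g(a, d) + h(c, b, c)

Derivation:
Merge nested applications:  a + g(a, d) + h(c, b, c) + c
Sort arguments:  a + c + g(a, d) + h(c, b, c)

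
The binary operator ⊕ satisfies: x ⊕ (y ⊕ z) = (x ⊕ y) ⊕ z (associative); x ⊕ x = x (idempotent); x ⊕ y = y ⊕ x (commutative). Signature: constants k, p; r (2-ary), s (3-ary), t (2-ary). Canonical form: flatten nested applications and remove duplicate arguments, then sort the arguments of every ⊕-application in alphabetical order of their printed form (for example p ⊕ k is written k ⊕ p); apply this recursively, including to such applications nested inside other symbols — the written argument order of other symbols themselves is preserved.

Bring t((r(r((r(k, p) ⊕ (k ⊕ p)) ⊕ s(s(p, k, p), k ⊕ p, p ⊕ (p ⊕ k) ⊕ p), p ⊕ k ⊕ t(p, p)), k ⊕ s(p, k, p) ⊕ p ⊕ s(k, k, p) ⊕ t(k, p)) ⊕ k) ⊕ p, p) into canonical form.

Work inside:  (r(r((r(k, p) ⊕ (k ⊕ p)) ⊕ s(s(p, k, p), k ⊕ p, p ⊕ (p ⊕ k) ⊕ p), p ⊕ k ⊕ t(p, p)), k ⊕ s(p, k, p) ⊕ p ⊕ s(k, k, p) ⊕ t(k, p)) ⊕ k) ⊕ p
Un-nest:  r(r((r(k, p) ⊕ (k ⊕ p)) ⊕ s(s(p, k, p), k ⊕ p, p ⊕ (p ⊕ k) ⊕ p), p ⊕ k ⊕ t(p, p)), k ⊕ s(p, k, p) ⊕ p ⊕ s(k, k, p) ⊕ t(k, p)) ⊕ k ⊕ p
Inside:  r(r((r(k, p) ⊕ (k ⊕ p)) ⊕ s(s(p, k, p), k ⊕ p, p ⊕ (p ⊕ k) ⊕ p), p ⊕ k ⊕ t(p, p)), k ⊕ s(p, k, p) ⊕ p ⊕ s(k, k, p) ⊕ t(k, p))  →  r(r(k ⊕ p ⊕ r(k, p) ⊕ s(s(p, k, p), k ⊕ p, k ⊕ p), k ⊕ p ⊕ t(p, p)), k ⊕ p ⊕ s(k, k, p) ⊕ s(p, k, p) ⊕ t(k, p))
Sort arguments:  k ⊕ p ⊕ r(r(k ⊕ p ⊕ r(k, p) ⊕ s(s(p, k, p), k ⊕ p, k ⊕ p), k ⊕ p ⊕ t(p, p)), k ⊕ p ⊕ s(k, k, p) ⊕ s(p, k, p) ⊕ t(k, p))
Reassemble:  t(k ⊕ p ⊕ r(r(k ⊕ p ⊕ r(k, p) ⊕ s(s(p, k, p), k ⊕ p, k ⊕ p), k ⊕ p ⊕ t(p, p)), k ⊕ p ⊕ s(k, k, p) ⊕ s(p, k, p) ⊕ t(k, p)), p)

Answer: t(k ⊕ p ⊕ r(r(k ⊕ p ⊕ r(k, p) ⊕ s(s(p, k, p), k ⊕ p, k ⊕ p), k ⊕ p ⊕ t(p, p)), k ⊕ p ⊕ s(k, k, p) ⊕ s(p, k, p) ⊕ t(k, p)), p)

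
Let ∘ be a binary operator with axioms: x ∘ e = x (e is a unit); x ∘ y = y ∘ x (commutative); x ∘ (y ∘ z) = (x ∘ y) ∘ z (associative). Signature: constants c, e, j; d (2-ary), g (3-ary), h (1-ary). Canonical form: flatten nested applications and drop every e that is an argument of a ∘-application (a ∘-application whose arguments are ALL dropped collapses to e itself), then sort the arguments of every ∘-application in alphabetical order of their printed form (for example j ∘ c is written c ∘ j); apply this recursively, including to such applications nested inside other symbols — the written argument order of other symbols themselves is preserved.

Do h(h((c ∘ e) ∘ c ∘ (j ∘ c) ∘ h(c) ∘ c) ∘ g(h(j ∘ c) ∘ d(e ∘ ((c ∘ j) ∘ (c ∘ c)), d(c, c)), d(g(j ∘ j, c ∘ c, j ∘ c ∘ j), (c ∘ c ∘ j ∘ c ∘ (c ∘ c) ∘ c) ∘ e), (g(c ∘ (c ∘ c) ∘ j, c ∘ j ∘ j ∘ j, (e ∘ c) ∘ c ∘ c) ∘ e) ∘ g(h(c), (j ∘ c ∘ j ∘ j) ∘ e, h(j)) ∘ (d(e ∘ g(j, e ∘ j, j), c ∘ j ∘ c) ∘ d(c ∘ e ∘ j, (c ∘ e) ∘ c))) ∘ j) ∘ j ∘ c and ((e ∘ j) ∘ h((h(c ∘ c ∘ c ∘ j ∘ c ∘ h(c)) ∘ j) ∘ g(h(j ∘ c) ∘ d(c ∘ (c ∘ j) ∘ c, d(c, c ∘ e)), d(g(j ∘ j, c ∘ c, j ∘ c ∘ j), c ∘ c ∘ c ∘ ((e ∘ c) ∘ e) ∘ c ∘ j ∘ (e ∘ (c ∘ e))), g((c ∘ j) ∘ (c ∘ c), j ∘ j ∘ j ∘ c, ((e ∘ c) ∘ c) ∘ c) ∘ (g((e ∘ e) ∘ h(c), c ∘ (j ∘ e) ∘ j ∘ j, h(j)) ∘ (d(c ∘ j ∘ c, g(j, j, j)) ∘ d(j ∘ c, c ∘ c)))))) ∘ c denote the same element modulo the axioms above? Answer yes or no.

Answer: no — c ∘ h(g(d(c ∘ c ∘ c ∘ j, d(c, c)) ∘ h(c ∘ j), d(g(j ∘ j, c ∘ c, c ∘ j ∘ j), c ∘ c ∘ c ∘ c ∘ c ∘ c ∘ j), d(c ∘ j, c ∘ c) ∘ d(g(j, j, j), c ∘ c ∘ j) ∘ g(c ∘ c ∘ c ∘ j, c ∘ j ∘ j ∘ j, c ∘ c ∘ c) ∘ g(h(c), c ∘ j ∘ j ∘ j, h(j))) ∘ h(c ∘ c ∘ c ∘ c ∘ h(c) ∘ j) ∘ j) ∘ j vs c ∘ h(g(d(c ∘ c ∘ c ∘ j, d(c, c)) ∘ h(c ∘ j), d(g(j ∘ j, c ∘ c, c ∘ j ∘ j), c ∘ c ∘ c ∘ c ∘ c ∘ c ∘ j), d(c ∘ c ∘ j, g(j, j, j)) ∘ d(c ∘ j, c ∘ c) ∘ g(c ∘ c ∘ c ∘ j, c ∘ j ∘ j ∘ j, c ∘ c ∘ c) ∘ g(h(c), c ∘ j ∘ j ∘ j, h(j))) ∘ h(c ∘ c ∘ c ∘ c ∘ h(c) ∘ j) ∘ j) ∘ j

Derivation:
Left:  h(h((c ∘ e) ∘ c ∘ (j ∘ c) ∘ h(c) ∘ c) ∘ g(h(j ∘ c) ∘ d(e ∘ ((c ∘ j) ∘ (c ∘ c)), d(c, c)), d(g(j ∘ j, c ∘ c, j ∘ c ∘ j), (c ∘ c ∘ j ∘ c ∘ (c ∘ c) ∘ c) ∘ e), (g(c ∘ (c ∘ c) ∘ j, c ∘ j ∘ j ∘ j, (e ∘ c) ∘ c ∘ c) ∘ e) ∘ g(h(c), (j ∘ c ∘ j ∘ j) ∘ e, h(j)) ∘ (d(e ∘ g(j, e ∘ j, j), c ∘ j ∘ c) ∘ d(c ∘ e ∘ j, (c ∘ e) ∘ c))) ∘ j) ∘ j ∘ c
  Inside:  h(h((c ∘ e) ∘ c ∘ (j ∘ c) ∘ h(c) ∘ c) ∘ g(h(j ∘ c) ∘ d(e ∘ ((c ∘ j) ∘ (c ∘ c)), d(c, c)), d(g(j ∘ j, c ∘ c, j ∘ c ∘ j), (c ∘ c ∘ j ∘ c ∘ (c ∘ c) ∘ c) ∘ e), (g(c ∘ (c ∘ c) ∘ j, c ∘ j ∘ j ∘ j, (e ∘ c) ∘ c ∘ c) ∘ e) ∘ g(h(c), (j ∘ c ∘ j ∘ j) ∘ e, h(j)) ∘ (d(e ∘ g(j, e ∘ j, j), c ∘ j ∘ c) ∘ d(c ∘ e ∘ j, (c ∘ e) ∘ c))) ∘ j)  →  h(g(d(c ∘ c ∘ c ∘ j, d(c, c)) ∘ h(c ∘ j), d(g(j ∘ j, c ∘ c, c ∘ j ∘ j), c ∘ c ∘ c ∘ c ∘ c ∘ c ∘ j), d(c ∘ j, c ∘ c) ∘ d(g(j, j, j), c ∘ c ∘ j) ∘ g(c ∘ c ∘ c ∘ j, c ∘ j ∘ j ∘ j, c ∘ c ∘ c) ∘ g(h(c), c ∘ j ∘ j ∘ j, h(j))) ∘ h(c ∘ c ∘ c ∘ c ∘ h(c) ∘ j) ∘ j)
  Order the arguments:  c ∘ h(g(d(c ∘ c ∘ c ∘ j, d(c, c)) ∘ h(c ∘ j), d(g(j ∘ j, c ∘ c, c ∘ j ∘ j), c ∘ c ∘ c ∘ c ∘ c ∘ c ∘ j), d(c ∘ j, c ∘ c) ∘ d(g(j, j, j), c ∘ c ∘ j) ∘ g(c ∘ c ∘ c ∘ j, c ∘ j ∘ j ∘ j, c ∘ c ∘ c) ∘ g(h(c), c ∘ j ∘ j ∘ j, h(j))) ∘ h(c ∘ c ∘ c ∘ c ∘ h(c) ∘ j) ∘ j) ∘ j
Right:  ((e ∘ j) ∘ h((h(c ∘ c ∘ c ∘ j ∘ c ∘ h(c)) ∘ j) ∘ g(h(j ∘ c) ∘ d(c ∘ (c ∘ j) ∘ c, d(c, c ∘ e)), d(g(j ∘ j, c ∘ c, j ∘ c ∘ j), c ∘ c ∘ c ∘ ((e ∘ c) ∘ e) ∘ c ∘ j ∘ (e ∘ (c ∘ e))), g((c ∘ j) ∘ (c ∘ c), j ∘ j ∘ j ∘ c, ((e ∘ c) ∘ c) ∘ c) ∘ (g((e ∘ e) ∘ h(c), c ∘ (j ∘ e) ∘ j ∘ j, h(j)) ∘ (d(c ∘ j ∘ c, g(j, j, j)) ∘ d(j ∘ c, c ∘ c)))))) ∘ c
  Un-nest:  e ∘ j ∘ h((h(c ∘ c ∘ c ∘ j ∘ c ∘ h(c)) ∘ j) ∘ g(h(j ∘ c) ∘ d(c ∘ (c ∘ j) ∘ c, d(c, c ∘ e)), d(g(j ∘ j, c ∘ c, j ∘ c ∘ j), c ∘ c ∘ c ∘ ((e ∘ c) ∘ e) ∘ c ∘ j ∘ (e ∘ (c ∘ e))), g((c ∘ j) ∘ (c ∘ c), j ∘ j ∘ j ∘ c, ((e ∘ c) ∘ c) ∘ c) ∘ (g((e ∘ e) ∘ h(c), c ∘ (j ∘ e) ∘ j ∘ j, h(j)) ∘ (d(c ∘ j ∘ c, g(j, j, j)) ∘ d(j ∘ c, c ∘ c))))) ∘ c
  Inside:  h((h(c ∘ c ∘ c ∘ j ∘ c ∘ h(c)) ∘ j) ∘ g(h(j ∘ c) ∘ d(c ∘ (c ∘ j) ∘ c, d(c, c ∘ e)), d(g(j ∘ j, c ∘ c, j ∘ c ∘ j), c ∘ c ∘ c ∘ ((e ∘ c) ∘ e) ∘ c ∘ j ∘ (e ∘ (c ∘ e))), g((c ∘ j) ∘ (c ∘ c), j ∘ j ∘ j ∘ c, ((e ∘ c) ∘ c) ∘ c) ∘ (g((e ∘ e) ∘ h(c), c ∘ (j ∘ e) ∘ j ∘ j, h(j)) ∘ (d(c ∘ j ∘ c, g(j, j, j)) ∘ d(j ∘ c, c ∘ c)))))  →  h(g(d(c ∘ c ∘ c ∘ j, d(c, c)) ∘ h(c ∘ j), d(g(j ∘ j, c ∘ c, c ∘ j ∘ j), c ∘ c ∘ c ∘ c ∘ c ∘ c ∘ j), d(c ∘ c ∘ j, g(j, j, j)) ∘ d(c ∘ j, c ∘ c) ∘ g(c ∘ c ∘ c ∘ j, c ∘ j ∘ j ∘ j, c ∘ c ∘ c) ∘ g(h(c), c ∘ j ∘ j ∘ j, h(j))) ∘ h(c ∘ c ∘ c ∘ c ∘ h(c) ∘ j) ∘ j)
  Unit:  drop e
  Sort:  c ∘ h(g(d(c ∘ c ∘ c ∘ j, d(c, c)) ∘ h(c ∘ j), d(g(j ∘ j, c ∘ c, c ∘ j ∘ j), c ∘ c ∘ c ∘ c ∘ c ∘ c ∘ j), d(c ∘ c ∘ j, g(j, j, j)) ∘ d(c ∘ j, c ∘ c) ∘ g(c ∘ c ∘ c ∘ j, c ∘ j ∘ j ∘ j, c ∘ c ∘ c) ∘ g(h(c), c ∘ j ∘ j ∘ j, h(j))) ∘ h(c ∘ c ∘ c ∘ c ∘ h(c) ∘ j) ∘ j) ∘ j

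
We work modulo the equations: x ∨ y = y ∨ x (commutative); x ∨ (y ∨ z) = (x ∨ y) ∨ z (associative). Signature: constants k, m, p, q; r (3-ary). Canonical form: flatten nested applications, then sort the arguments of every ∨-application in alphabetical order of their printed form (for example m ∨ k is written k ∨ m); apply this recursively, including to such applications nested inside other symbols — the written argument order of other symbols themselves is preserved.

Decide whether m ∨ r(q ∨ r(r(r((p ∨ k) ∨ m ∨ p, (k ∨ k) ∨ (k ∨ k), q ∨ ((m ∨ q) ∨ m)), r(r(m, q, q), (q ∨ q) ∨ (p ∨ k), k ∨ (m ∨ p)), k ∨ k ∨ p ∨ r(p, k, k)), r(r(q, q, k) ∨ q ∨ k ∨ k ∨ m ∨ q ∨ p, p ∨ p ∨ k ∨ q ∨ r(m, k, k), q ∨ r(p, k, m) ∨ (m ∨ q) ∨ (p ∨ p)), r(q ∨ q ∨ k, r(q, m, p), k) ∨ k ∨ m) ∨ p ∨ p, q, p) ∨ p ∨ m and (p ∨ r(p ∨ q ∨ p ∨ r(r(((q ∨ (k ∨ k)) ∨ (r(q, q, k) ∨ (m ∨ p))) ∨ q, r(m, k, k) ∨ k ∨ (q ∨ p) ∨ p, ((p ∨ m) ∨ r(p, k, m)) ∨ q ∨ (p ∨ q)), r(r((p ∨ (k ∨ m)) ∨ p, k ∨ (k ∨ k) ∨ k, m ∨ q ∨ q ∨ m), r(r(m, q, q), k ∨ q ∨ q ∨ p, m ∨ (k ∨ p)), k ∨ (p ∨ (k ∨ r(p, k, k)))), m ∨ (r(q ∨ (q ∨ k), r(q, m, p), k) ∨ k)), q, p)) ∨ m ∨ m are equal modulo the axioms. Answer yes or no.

Answer: no — m ∨ m ∨ p ∨ r(p ∨ p ∨ q ∨ r(r(r(k ∨ m ∨ p ∨ p, k ∨ k ∨ k ∨ k, m ∨ m ∨ q ∨ q), r(r(m, q, q), k ∨ p ∨ q ∨ q, k ∨ m ∨ p), k ∨ k ∨ p ∨ r(p, k, k)), r(k ∨ k ∨ m ∨ p ∨ q ∨ q ∨ r(q, q, k), k ∨ p ∨ p ∨ q ∨ r(m, k, k), m ∨ p ∨ p ∨ q ∨ q ∨ r(p, k, m)), k ∨ m ∨ r(k ∨ q ∨ q, r(q, m, p), k)), q, p) vs m ∨ m ∨ p ∨ r(p ∨ p ∨ q ∨ r(r(k ∨ k ∨ m ∨ p ∨ q ∨ q ∨ r(q, q, k), k ∨ p ∨ p ∨ q ∨ r(m, k, k), m ∨ p ∨ p ∨ q ∨ q ∨ r(p, k, m)), r(r(k ∨ m ∨ p ∨ p, k ∨ k ∨ k ∨ k, m ∨ m ∨ q ∨ q), r(r(m, q, q), k ∨ p ∨ q ∨ q, k ∨ m ∨ p), k ∨ k ∨ p ∨ r(p, k, k)), k ∨ m ∨ r(k ∨ q ∨ q, r(q, m, p), k)), q, p)

Derivation:
Left:  m ∨ r(q ∨ r(r(r((p ∨ k) ∨ m ∨ p, (k ∨ k) ∨ (k ∨ k), q ∨ ((m ∨ q) ∨ m)), r(r(m, q, q), (q ∨ q) ∨ (p ∨ k), k ∨ (m ∨ p)), k ∨ k ∨ p ∨ r(p, k, k)), r(r(q, q, k) ∨ q ∨ k ∨ k ∨ m ∨ q ∨ p, p ∨ p ∨ k ∨ q ∨ r(m, k, k), q ∨ r(p, k, m) ∨ (m ∨ q) ∨ (p ∨ p)), r(q ∨ q ∨ k, r(q, m, p), k) ∨ k ∨ m) ∨ p ∨ p, q, p) ∨ p ∨ m
  Simplify inside:  r(q ∨ r(r(r((p ∨ k) ∨ m ∨ p, (k ∨ k) ∨ (k ∨ k), q ∨ ((m ∨ q) ∨ m)), r(r(m, q, q), (q ∨ q) ∨ (p ∨ k), k ∨ (m ∨ p)), k ∨ k ∨ p ∨ r(p, k, k)), r(r(q, q, k) ∨ q ∨ k ∨ k ∨ m ∨ q ∨ p, p ∨ p ∨ k ∨ q ∨ r(m, k, k), q ∨ r(p, k, m) ∨ (m ∨ q) ∨ (p ∨ p)), r(q ∨ q ∨ k, r(q, m, p), k) ∨ k ∨ m) ∨ p ∨ p, q, p)  →  r(p ∨ p ∨ q ∨ r(r(r(k ∨ m ∨ p ∨ p, k ∨ k ∨ k ∨ k, m ∨ m ∨ q ∨ q), r(r(m, q, q), k ∨ p ∨ q ∨ q, k ∨ m ∨ p), k ∨ k ∨ p ∨ r(p, k, k)), r(k ∨ k ∨ m ∨ p ∨ q ∨ q ∨ r(q, q, k), k ∨ p ∨ p ∨ q ∨ r(m, k, k), m ∨ p ∨ p ∨ q ∨ q ∨ r(p, k, m)), k ∨ m ∨ r(k ∨ q ∨ q, r(q, m, p), k)), q, p)
  Sort:  m ∨ m ∨ p ∨ r(p ∨ p ∨ q ∨ r(r(r(k ∨ m ∨ p ∨ p, k ∨ k ∨ k ∨ k, m ∨ m ∨ q ∨ q), r(r(m, q, q), k ∨ p ∨ q ∨ q, k ∨ m ∨ p), k ∨ k ∨ p ∨ r(p, k, k)), r(k ∨ k ∨ m ∨ p ∨ q ∨ q ∨ r(q, q, k), k ∨ p ∨ p ∨ q ∨ r(m, k, k), m ∨ p ∨ p ∨ q ∨ q ∨ r(p, k, m)), k ∨ m ∨ r(k ∨ q ∨ q, r(q, m, p), k)), q, p)
Right:  (p ∨ r(p ∨ q ∨ p ∨ r(r(((q ∨ (k ∨ k)) ∨ (r(q, q, k) ∨ (m ∨ p))) ∨ q, r(m, k, k) ∨ k ∨ (q ∨ p) ∨ p, ((p ∨ m) ∨ r(p, k, m)) ∨ q ∨ (p ∨ q)), r(r((p ∨ (k ∨ m)) ∨ p, k ∨ (k ∨ k) ∨ k, m ∨ q ∨ q ∨ m), r(r(m, q, q), k ∨ q ∨ q ∨ p, m ∨ (k ∨ p)), k ∨ (p ∨ (k ∨ r(p, k, k)))), m ∨ (r(q ∨ (q ∨ k), r(q, m, p), k) ∨ k)), q, p)) ∨ m ∨ m
  Merge nested applications:  p ∨ r(p ∨ q ∨ p ∨ r(r(((q ∨ (k ∨ k)) ∨ (r(q, q, k) ∨ (m ∨ p))) ∨ q, r(m, k, k) ∨ k ∨ (q ∨ p) ∨ p, ((p ∨ m) ∨ r(p, k, m)) ∨ q ∨ (p ∨ q)), r(r((p ∨ (k ∨ m)) ∨ p, k ∨ (k ∨ k) ∨ k, m ∨ q ∨ q ∨ m), r(r(m, q, q), k ∨ q ∨ q ∨ p, m ∨ (k ∨ p)), k ∨ (p ∨ (k ∨ r(p, k, k)))), m ∨ (r(q ∨ (q ∨ k), r(q, m, p), k) ∨ k)), q, p) ∨ m ∨ m
  Inside:  r(p ∨ q ∨ p ∨ r(r(((q ∨ (k ∨ k)) ∨ (r(q, q, k) ∨ (m ∨ p))) ∨ q, r(m, k, k) ∨ k ∨ (q ∨ p) ∨ p, ((p ∨ m) ∨ r(p, k, m)) ∨ q ∨ (p ∨ q)), r(r((p ∨ (k ∨ m)) ∨ p, k ∨ (k ∨ k) ∨ k, m ∨ q ∨ q ∨ m), r(r(m, q, q), k ∨ q ∨ q ∨ p, m ∨ (k ∨ p)), k ∨ (p ∨ (k ∨ r(p, k, k)))), m ∨ (r(q ∨ (q ∨ k), r(q, m, p), k) ∨ k)), q, p)  →  r(p ∨ p ∨ q ∨ r(r(k ∨ k ∨ m ∨ p ∨ q ∨ q ∨ r(q, q, k), k ∨ p ∨ p ∨ q ∨ r(m, k, k), m ∨ p ∨ p ∨ q ∨ q ∨ r(p, k, m)), r(r(k ∨ m ∨ p ∨ p, k ∨ k ∨ k ∨ k, m ∨ m ∨ q ∨ q), r(r(m, q, q), k ∨ p ∨ q ∨ q, k ∨ m ∨ p), k ∨ k ∨ p ∨ r(p, k, k)), k ∨ m ∨ r(k ∨ q ∨ q, r(q, m, p), k)), q, p)
  Sort:  m ∨ m ∨ p ∨ r(p ∨ p ∨ q ∨ r(r(k ∨ k ∨ m ∨ p ∨ q ∨ q ∨ r(q, q, k), k ∨ p ∨ p ∨ q ∨ r(m, k, k), m ∨ p ∨ p ∨ q ∨ q ∨ r(p, k, m)), r(r(k ∨ m ∨ p ∨ p, k ∨ k ∨ k ∨ k, m ∨ m ∨ q ∨ q), r(r(m, q, q), k ∨ p ∨ q ∨ q, k ∨ m ∨ p), k ∨ k ∨ p ∨ r(p, k, k)), k ∨ m ∨ r(k ∨ q ∨ q, r(q, m, p), k)), q, p)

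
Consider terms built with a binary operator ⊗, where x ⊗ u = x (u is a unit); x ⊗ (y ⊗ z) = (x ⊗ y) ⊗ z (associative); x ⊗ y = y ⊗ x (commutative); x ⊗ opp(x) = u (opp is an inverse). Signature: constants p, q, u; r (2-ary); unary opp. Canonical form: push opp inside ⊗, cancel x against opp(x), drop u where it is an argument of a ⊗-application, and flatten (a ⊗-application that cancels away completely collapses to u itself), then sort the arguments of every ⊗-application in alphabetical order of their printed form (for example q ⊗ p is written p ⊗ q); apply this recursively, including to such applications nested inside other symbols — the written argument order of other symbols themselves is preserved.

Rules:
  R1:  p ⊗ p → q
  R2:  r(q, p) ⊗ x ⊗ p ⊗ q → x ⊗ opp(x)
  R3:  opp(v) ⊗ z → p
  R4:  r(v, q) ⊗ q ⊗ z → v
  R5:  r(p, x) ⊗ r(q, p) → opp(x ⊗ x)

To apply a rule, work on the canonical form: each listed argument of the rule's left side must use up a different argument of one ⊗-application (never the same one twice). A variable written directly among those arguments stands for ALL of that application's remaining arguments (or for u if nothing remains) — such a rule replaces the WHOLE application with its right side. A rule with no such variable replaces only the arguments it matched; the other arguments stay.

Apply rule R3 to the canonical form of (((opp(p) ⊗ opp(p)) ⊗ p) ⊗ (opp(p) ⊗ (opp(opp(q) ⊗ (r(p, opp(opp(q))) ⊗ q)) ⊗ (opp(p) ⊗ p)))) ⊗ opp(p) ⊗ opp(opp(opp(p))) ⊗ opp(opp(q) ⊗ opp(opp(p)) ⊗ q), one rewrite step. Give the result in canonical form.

Canonical form:  opp(p) ⊗ opp(p) ⊗ opp(p) ⊗ opp(p) ⊗ opp(p) ⊗ opp(r(p, q))
R3 matches:  uses opp(p);  v := p, z := opp(p) ⊗ opp(p) ⊗ opp(p) ⊗ opp(p) ⊗ opp(r(p, q))
The extension variable absorbs all remaining arguments, so the whole application is rewritten.
Result:  p

Answer: p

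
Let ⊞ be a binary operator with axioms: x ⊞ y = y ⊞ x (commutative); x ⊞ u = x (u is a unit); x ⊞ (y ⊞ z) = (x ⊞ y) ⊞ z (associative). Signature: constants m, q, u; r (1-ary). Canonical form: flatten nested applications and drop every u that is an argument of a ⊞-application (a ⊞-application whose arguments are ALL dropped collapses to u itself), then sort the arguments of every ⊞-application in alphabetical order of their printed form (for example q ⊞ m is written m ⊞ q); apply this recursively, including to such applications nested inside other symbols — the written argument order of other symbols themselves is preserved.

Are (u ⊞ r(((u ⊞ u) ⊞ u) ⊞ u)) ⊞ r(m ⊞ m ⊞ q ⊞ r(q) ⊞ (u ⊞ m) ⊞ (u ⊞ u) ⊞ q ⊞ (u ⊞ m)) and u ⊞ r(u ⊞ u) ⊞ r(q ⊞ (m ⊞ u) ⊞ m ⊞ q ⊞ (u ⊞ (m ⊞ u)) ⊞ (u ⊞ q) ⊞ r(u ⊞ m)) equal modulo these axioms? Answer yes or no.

Left:  (u ⊞ r(((u ⊞ u) ⊞ u) ⊞ u)) ⊞ r(m ⊞ m ⊞ q ⊞ r(q) ⊞ (u ⊞ m) ⊞ (u ⊞ u) ⊞ q ⊞ (u ⊞ m))
  Un-nest:  u ⊞ r(((u ⊞ u) ⊞ u) ⊞ u) ⊞ r(m ⊞ m ⊞ q ⊞ r(q) ⊞ (u ⊞ m) ⊞ (u ⊞ u) ⊞ q ⊞ (u ⊞ m))
  Simplify inside:  r(((u ⊞ u) ⊞ u) ⊞ u)  →  r(u)
  Inside:  r(m ⊞ m ⊞ q ⊞ r(q) ⊞ (u ⊞ m) ⊞ (u ⊞ u) ⊞ q ⊞ (u ⊞ m))  →  r(m ⊞ m ⊞ m ⊞ m ⊞ q ⊞ q ⊞ r(q))
  Drop the unit:  drop u
  Sort arguments:  r(m ⊞ m ⊞ m ⊞ m ⊞ q ⊞ q ⊞ r(q)) ⊞ r(u)
Right:  u ⊞ r(u ⊞ u) ⊞ r(q ⊞ (m ⊞ u) ⊞ m ⊞ q ⊞ (u ⊞ (m ⊞ u)) ⊞ (u ⊞ q) ⊞ r(u ⊞ m))
  Inside:  r(u ⊞ u)  →  r(u)
  Canonicalize subterm:  r(q ⊞ (m ⊞ u) ⊞ m ⊞ q ⊞ (u ⊞ (m ⊞ u)) ⊞ (u ⊞ q) ⊞ r(u ⊞ m))  →  r(m ⊞ m ⊞ m ⊞ q ⊞ q ⊞ q ⊞ r(m))
  Unit:  drop u
  Sort:  r(m ⊞ m ⊞ m ⊞ q ⊞ q ⊞ q ⊞ r(m)) ⊞ r(u)

Answer: no — r(m ⊞ m ⊞ m ⊞ m ⊞ q ⊞ q ⊞ r(q)) ⊞ r(u) vs r(m ⊞ m ⊞ m ⊞ q ⊞ q ⊞ q ⊞ r(m)) ⊞ r(u)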